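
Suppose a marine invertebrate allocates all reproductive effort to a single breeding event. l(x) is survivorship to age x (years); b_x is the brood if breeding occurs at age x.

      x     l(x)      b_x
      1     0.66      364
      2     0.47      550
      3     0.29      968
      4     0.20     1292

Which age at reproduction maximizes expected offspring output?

Expected offspring if breeding at age x = l(x) × b_x:
  age 1: 0.66 × 364 = 240.240
  age 2: 0.47 × 550 = 258.500
  age 3: 0.29 × 968 = 280.720
  age 4: 0.20 × 1292 = 258.400
Maximum at age 3 (280.720).

3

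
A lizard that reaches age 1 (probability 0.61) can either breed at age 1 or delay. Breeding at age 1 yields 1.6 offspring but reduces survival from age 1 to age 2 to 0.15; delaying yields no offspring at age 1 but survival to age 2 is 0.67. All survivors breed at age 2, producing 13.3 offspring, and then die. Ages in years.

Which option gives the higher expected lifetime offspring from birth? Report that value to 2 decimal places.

breed at age 1: R₀ = 0.61 × (1.6 + 0.15 × 13.3) = 0.61 × 3.5950 = 2.1930
delay to age 2: R₀ = 0.61 × (0.67 × 13.3) = 0.61 × 8.9110 = 5.4357
Higher: delay to age 2 (5.4357).

5.44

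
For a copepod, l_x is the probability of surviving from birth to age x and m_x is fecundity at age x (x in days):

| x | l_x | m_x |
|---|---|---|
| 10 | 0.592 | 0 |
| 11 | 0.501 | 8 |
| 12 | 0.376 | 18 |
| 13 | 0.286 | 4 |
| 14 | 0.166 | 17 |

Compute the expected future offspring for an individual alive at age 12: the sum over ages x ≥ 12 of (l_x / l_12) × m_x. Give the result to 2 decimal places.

28.55

l_12 = 0.376. Conditional survival from age 12 to x is l_x / l_12.
  x=12: (0.376/0.376) × 18 = 18.0000
  x=13: (0.286/0.376) × 4 = 3.0426
  x=14: (0.166/0.376) × 17 = 7.5053
Sum = 18.0000 + 3.0426 + 7.5053 = 28.5479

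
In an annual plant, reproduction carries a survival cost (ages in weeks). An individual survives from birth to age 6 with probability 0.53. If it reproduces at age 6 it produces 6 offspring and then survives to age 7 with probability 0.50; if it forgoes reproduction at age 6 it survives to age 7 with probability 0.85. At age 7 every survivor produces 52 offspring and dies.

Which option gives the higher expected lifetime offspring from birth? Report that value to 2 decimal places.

breed at age 6: R₀ = 0.53 × (6 + 0.50 × 52) = 0.53 × 32.0000 = 16.9600
delay to age 7: R₀ = 0.53 × (0.85 × 52) = 0.53 × 44.2000 = 23.4260
Higher: delay to age 7 (23.4260).

23.43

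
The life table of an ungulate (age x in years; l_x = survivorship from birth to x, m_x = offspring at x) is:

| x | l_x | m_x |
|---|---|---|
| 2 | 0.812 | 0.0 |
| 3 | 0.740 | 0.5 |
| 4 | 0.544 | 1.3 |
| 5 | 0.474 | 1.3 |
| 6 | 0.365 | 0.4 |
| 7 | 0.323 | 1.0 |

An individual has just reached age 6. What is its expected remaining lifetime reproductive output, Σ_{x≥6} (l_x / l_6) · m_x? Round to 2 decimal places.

1.28

l_6 = 0.365. Conditional survival from age 6 to x is l_x / l_6.
  x=6: (0.365/0.365) × 0.4 = 0.4000
  x=7: (0.323/0.365) × 1.0 = 0.8849
Sum = 0.4000 + 0.8849 = 1.2849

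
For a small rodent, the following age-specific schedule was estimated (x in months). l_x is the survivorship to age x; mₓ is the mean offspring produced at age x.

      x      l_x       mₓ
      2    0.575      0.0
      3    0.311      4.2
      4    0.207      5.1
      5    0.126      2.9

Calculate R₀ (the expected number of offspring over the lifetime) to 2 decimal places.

2.73

R₀ = Σ l_x mₓ:
  age 2: 0.575 × 0.0 = 0.0000
  age 3: 0.311 × 4.2 = 1.3062
  age 4: 0.207 × 5.1 = 1.0557
  age 5: 0.126 × 2.9 = 0.3654
R₀ = 0.0000 + 1.3062 + 1.0557 + 0.3654 = 2.7273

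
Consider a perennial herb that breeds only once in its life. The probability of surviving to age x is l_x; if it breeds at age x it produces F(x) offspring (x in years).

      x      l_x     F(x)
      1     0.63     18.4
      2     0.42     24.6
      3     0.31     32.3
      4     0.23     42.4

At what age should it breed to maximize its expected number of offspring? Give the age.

1

Expected offspring if breeding at age x = l_x × F(x):
  age 1: 0.63 × 18.4 = 11.592
  age 2: 0.42 × 24.6 = 10.332
  age 3: 0.31 × 32.3 = 10.013
  age 4: 0.23 × 42.4 = 9.752
Maximum at age 1 (11.592).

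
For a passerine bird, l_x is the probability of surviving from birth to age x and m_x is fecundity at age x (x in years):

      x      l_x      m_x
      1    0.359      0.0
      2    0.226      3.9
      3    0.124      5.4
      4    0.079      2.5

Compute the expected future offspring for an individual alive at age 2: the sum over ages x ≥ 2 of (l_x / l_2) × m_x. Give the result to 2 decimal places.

l_2 = 0.226. Conditional survival from age 2 to x is l_x / l_2.
  x=2: (0.226/0.226) × 3.9 = 3.9000
  x=3: (0.124/0.226) × 5.4 = 2.9628
  x=4: (0.079/0.226) × 2.5 = 0.8739
Sum = 3.9000 + 2.9628 + 0.8739 = 7.7367

7.74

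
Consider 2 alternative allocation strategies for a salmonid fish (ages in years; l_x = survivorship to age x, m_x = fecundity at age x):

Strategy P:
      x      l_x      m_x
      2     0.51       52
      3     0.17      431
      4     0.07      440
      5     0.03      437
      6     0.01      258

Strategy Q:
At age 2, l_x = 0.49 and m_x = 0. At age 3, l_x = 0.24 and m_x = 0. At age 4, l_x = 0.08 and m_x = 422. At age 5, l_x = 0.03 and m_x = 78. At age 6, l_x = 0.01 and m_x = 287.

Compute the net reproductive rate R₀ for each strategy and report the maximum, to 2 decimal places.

Strategy P: R₀ = 0.51×52 + 0.17×431 + 0.07×440 + 0.03×437 + 0.01×258 = 146.2800
Strategy Q: R₀ = 0.49×0 + 0.24×0 + 0.08×422 + 0.03×78 + 0.01×287 = 38.9700
Highest R₀: strategy P with 146.2800.

146.28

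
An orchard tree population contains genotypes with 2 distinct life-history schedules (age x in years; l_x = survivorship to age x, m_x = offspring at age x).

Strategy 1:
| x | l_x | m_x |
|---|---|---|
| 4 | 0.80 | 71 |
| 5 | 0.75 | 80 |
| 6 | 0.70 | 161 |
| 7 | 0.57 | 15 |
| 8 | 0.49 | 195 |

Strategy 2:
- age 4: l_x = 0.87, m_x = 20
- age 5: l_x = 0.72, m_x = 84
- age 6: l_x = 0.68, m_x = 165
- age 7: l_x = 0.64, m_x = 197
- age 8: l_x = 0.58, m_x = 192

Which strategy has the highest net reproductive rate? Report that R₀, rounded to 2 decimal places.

427.52

Strategy 1: R₀ = 0.80×71 + 0.75×80 + 0.70×161 + 0.57×15 + 0.49×195 = 333.6000
Strategy 2: R₀ = 0.87×20 + 0.72×84 + 0.68×165 + 0.64×197 + 0.58×192 = 427.5200
Highest R₀: strategy 2 with 427.5200.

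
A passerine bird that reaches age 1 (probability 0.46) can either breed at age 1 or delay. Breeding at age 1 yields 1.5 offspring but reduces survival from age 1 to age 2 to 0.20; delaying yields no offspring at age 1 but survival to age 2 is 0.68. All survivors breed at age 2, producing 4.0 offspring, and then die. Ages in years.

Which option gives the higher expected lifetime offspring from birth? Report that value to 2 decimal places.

1.25

breed at age 1: R₀ = 0.46 × (1.5 + 0.20 × 4.0) = 0.46 × 2.3000 = 1.0580
delay to age 2: R₀ = 0.46 × (0.68 × 4.0) = 0.46 × 2.7200 = 1.2512
Higher: delay to age 2 (1.2512).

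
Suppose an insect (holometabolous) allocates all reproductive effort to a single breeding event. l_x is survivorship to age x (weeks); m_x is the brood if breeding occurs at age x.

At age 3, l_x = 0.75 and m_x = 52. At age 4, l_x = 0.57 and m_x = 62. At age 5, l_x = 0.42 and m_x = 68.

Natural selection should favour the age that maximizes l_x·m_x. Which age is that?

3

Expected offspring if breeding at age x = l_x × m_x:
  age 3: 0.75 × 52 = 39.000
  age 4: 0.57 × 62 = 35.340
  age 5: 0.42 × 68 = 28.560
Maximum at age 3 (39.000).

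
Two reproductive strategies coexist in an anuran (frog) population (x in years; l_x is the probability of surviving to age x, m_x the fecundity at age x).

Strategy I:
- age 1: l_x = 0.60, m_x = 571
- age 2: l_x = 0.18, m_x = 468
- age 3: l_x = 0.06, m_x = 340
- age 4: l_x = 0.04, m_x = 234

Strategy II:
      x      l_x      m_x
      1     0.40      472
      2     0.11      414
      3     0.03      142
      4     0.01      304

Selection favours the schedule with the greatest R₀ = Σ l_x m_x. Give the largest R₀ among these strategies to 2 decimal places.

Strategy I: R₀ = 0.60×571 + 0.18×468 + 0.06×340 + 0.04×234 = 456.6000
Strategy II: R₀ = 0.40×472 + 0.11×414 + 0.03×142 + 0.01×304 = 241.6400
Highest R₀: strategy I with 456.6000.

456.60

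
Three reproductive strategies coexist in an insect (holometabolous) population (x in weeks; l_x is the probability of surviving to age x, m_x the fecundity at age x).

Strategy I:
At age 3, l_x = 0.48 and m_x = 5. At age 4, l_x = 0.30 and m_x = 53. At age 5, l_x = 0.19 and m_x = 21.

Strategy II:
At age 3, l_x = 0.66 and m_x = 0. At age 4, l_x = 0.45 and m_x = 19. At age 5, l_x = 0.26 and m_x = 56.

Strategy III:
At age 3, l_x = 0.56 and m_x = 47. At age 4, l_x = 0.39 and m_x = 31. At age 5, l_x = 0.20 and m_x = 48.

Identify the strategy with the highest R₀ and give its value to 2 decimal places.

48.01

Strategy I: R₀ = 0.48×5 + 0.30×53 + 0.19×21 = 22.2900
Strategy II: R₀ = 0.66×0 + 0.45×19 + 0.26×56 = 23.1100
Strategy III: R₀ = 0.56×47 + 0.39×31 + 0.20×48 = 48.0100
Highest R₀: strategy III with 48.0100.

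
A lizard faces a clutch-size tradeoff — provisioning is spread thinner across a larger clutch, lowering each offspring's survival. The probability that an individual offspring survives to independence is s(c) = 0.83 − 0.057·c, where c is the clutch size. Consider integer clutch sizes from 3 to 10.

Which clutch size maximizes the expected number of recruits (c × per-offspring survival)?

7

Expected recruits = c × s(c):
  c=3: 3 × 0.659 = 1.977
  c=4: 4 × 0.602 = 2.408
  c=5: 5 × 0.545 = 2.725
  c=6: 6 × 0.488 = 2.928
  c=7: 7 × 0.431 = 3.017
  c=8: 8 × 0.374 = 2.992
  c=9: 9 × 0.317 = 2.853
  c=10: 10 × 0.260 = 2.600
Maximum at c = 7 (3.017 recruits).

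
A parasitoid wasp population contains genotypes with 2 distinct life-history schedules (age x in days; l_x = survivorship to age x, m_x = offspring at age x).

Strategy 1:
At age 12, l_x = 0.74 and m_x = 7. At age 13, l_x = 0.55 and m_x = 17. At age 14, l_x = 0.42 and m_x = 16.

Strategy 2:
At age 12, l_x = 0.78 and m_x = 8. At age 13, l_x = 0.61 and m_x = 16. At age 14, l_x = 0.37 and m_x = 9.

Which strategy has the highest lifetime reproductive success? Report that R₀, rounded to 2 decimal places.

Strategy 1: R₀ = 0.74×7 + 0.55×17 + 0.42×16 = 21.2500
Strategy 2: R₀ = 0.78×8 + 0.61×16 + 0.37×9 = 19.3300
Highest R₀: strategy 1 with 21.2500.

21.25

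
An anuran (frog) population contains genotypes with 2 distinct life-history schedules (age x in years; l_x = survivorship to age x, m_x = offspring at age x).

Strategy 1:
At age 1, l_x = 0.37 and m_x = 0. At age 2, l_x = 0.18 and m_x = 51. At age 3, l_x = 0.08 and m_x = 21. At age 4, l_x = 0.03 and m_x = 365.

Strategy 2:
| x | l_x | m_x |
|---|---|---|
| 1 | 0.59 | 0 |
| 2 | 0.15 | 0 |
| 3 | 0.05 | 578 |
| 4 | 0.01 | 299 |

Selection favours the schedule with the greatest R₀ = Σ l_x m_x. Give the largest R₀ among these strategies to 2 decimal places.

31.89

Strategy 1: R₀ = 0.37×0 + 0.18×51 + 0.08×21 + 0.03×365 = 21.8100
Strategy 2: R₀ = 0.59×0 + 0.15×0 + 0.05×578 + 0.01×299 = 31.8900
Highest R₀: strategy 2 with 31.8900.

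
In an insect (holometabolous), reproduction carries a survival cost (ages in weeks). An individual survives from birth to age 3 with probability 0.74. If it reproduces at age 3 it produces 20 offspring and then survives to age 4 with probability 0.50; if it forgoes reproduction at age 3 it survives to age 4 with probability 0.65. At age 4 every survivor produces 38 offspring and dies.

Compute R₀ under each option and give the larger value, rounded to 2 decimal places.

breed at age 3: R₀ = 0.74 × (20 + 0.50 × 38) = 0.74 × 39.0000 = 28.8600
delay to age 4: R₀ = 0.74 × (0.65 × 38) = 0.74 × 24.7000 = 18.2780
Higher: breed at age 3 (28.8600).

28.86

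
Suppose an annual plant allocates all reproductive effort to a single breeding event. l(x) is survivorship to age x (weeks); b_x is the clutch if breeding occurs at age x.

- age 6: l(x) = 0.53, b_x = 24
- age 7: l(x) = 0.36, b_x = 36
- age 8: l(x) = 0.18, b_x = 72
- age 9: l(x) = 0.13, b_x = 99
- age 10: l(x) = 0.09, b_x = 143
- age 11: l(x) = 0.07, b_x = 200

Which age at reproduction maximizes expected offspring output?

Expected offspring if breeding at age x = l(x) × b_x:
  age 6: 0.53 × 24 = 12.720
  age 7: 0.36 × 36 = 12.960
  age 8: 0.18 × 72 = 12.960
  age 9: 0.13 × 99 = 12.870
  age 10: 0.09 × 143 = 12.870
  age 11: 0.07 × 200 = 14.000
Maximum at age 11 (14.000).

11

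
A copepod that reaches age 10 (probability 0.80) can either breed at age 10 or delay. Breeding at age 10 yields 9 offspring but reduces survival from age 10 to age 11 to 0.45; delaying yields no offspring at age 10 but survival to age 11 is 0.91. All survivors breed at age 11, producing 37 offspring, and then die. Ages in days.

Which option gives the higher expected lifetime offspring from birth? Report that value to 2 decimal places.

26.94

breed at age 10: R₀ = 0.80 × (9 + 0.45 × 37) = 0.80 × 25.6500 = 20.5200
delay to age 11: R₀ = 0.80 × (0.91 × 37) = 0.80 × 33.6700 = 26.9360
Higher: delay to age 11 (26.9360).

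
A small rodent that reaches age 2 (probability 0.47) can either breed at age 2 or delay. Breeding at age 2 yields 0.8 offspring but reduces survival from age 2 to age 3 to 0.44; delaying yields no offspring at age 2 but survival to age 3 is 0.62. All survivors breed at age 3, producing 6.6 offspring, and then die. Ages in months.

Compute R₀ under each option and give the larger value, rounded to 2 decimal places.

1.92

breed at age 2: R₀ = 0.47 × (0.8 + 0.44 × 6.6) = 0.47 × 3.7040 = 1.7409
delay to age 3: R₀ = 0.47 × (0.62 × 6.6) = 0.47 × 4.0920 = 1.9232
Higher: delay to age 3 (1.9232).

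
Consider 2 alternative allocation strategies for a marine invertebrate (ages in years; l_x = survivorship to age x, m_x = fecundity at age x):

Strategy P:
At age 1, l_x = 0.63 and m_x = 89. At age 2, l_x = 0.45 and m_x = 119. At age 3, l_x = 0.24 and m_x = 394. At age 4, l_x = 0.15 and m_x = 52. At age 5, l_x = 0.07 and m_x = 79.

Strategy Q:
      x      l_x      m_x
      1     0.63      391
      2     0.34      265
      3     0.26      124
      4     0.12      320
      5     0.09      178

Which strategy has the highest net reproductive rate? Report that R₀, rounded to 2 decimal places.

Strategy P: R₀ = 0.63×89 + 0.45×119 + 0.24×394 + 0.15×52 + 0.07×79 = 217.5100
Strategy Q: R₀ = 0.63×391 + 0.34×265 + 0.26×124 + 0.12×320 + 0.09×178 = 423.0900
Highest R₀: strategy Q with 423.0900.

423.09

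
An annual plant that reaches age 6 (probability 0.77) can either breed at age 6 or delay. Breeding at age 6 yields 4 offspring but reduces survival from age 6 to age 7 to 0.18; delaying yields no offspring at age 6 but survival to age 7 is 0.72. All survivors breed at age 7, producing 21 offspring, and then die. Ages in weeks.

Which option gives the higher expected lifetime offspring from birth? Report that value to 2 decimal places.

11.64

breed at age 6: R₀ = 0.77 × (4 + 0.18 × 21) = 0.77 × 7.7800 = 5.9906
delay to age 7: R₀ = 0.77 × (0.72 × 21) = 0.77 × 15.1200 = 11.6424
Higher: delay to age 7 (11.6424).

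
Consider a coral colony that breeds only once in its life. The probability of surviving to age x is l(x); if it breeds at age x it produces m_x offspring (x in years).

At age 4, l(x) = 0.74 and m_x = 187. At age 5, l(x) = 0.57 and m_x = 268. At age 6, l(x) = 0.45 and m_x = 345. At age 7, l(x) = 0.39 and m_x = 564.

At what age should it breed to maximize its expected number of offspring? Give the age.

7

Expected offspring if breeding at age x = l(x) × m_x:
  age 4: 0.74 × 187 = 138.380
  age 5: 0.57 × 268 = 152.760
  age 6: 0.45 × 345 = 155.250
  age 7: 0.39 × 564 = 219.960
Maximum at age 7 (219.960).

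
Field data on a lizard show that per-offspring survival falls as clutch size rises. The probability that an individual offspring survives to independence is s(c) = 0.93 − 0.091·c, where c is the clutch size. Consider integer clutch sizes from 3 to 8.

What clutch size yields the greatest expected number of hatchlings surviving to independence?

Expected hatchlings surviving to independence = c × s(c):
  c=3: 3 × 0.657 = 1.971
  c=4: 4 × 0.566 = 2.264
  c=5: 5 × 0.475 = 2.375
  c=6: 6 × 0.384 = 2.304
  c=7: 7 × 0.293 = 2.051
  c=8: 8 × 0.202 = 1.616
Maximum at c = 5 (2.375 hatchlings surviving to independence).

5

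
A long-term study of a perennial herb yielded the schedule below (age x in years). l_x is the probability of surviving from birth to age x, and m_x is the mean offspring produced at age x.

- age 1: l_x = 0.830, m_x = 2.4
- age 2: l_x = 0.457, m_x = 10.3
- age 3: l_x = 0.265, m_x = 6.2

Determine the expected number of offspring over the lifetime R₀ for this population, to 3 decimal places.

R₀ = Σ l_x m_x:
  age 1: 0.830 × 2.4 = 1.9920
  age 2: 0.457 × 10.3 = 4.7071
  age 3: 0.265 × 6.2 = 1.6430
R₀ = 1.9920 + 4.7071 + 1.6430 = 8.3421

8.342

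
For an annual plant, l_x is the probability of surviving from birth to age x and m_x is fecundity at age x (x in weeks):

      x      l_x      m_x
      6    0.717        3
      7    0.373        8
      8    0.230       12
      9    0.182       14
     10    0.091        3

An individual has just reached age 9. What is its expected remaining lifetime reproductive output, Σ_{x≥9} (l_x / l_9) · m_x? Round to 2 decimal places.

l_9 = 0.182. Conditional survival from age 9 to x is l_x / l_9.
  x=9: (0.182/0.182) × 14 = 14.0000
  x=10: (0.091/0.182) × 3 = 1.5000
Sum = 14.0000 + 1.5000 = 15.5000

15.50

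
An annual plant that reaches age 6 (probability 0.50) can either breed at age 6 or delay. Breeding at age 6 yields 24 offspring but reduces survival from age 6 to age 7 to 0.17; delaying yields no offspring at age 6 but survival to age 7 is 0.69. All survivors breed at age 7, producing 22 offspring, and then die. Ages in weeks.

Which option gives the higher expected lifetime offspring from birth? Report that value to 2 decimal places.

breed at age 6: R₀ = 0.50 × (24 + 0.17 × 22) = 0.50 × 27.7400 = 13.8700
delay to age 7: R₀ = 0.50 × (0.69 × 22) = 0.50 × 15.1800 = 7.5900
Higher: breed at age 6 (13.8700).

13.87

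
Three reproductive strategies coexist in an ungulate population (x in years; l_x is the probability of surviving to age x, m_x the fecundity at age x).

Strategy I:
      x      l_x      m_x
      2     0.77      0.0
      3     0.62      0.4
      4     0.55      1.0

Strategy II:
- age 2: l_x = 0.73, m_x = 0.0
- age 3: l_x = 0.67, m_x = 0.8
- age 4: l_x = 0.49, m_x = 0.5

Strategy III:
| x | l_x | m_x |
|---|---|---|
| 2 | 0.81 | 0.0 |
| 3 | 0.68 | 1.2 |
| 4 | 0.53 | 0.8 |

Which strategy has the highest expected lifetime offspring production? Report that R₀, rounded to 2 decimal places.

Strategy I: R₀ = 0.77×0.0 + 0.62×0.4 + 0.55×1.0 = 0.7980
Strategy II: R₀ = 0.73×0.0 + 0.67×0.8 + 0.49×0.5 = 0.7810
Strategy III: R₀ = 0.81×0.0 + 0.68×1.2 + 0.53×0.8 = 1.2400
Highest R₀: strategy III with 1.2400.

1.24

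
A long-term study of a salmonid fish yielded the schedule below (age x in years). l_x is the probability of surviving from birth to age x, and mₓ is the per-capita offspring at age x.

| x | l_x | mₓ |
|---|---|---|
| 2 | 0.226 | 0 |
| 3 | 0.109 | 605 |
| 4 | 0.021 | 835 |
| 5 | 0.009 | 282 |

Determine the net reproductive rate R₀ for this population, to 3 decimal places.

86.018

R₀ = Σ l_x mₓ:
  age 2: 0.226 × 0 = 0.0000
  age 3: 0.109 × 605 = 65.9450
  age 4: 0.021 × 835 = 17.5350
  age 5: 0.009 × 282 = 2.5380
R₀ = 0.0000 + 65.9450 + 17.5350 + 2.5380 = 86.0180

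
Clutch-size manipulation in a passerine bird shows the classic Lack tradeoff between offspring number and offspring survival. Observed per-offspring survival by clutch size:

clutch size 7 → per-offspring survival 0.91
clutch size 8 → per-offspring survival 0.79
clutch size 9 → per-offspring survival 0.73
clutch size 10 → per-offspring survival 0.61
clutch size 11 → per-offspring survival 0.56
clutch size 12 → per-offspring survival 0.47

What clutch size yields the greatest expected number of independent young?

Expected independent young = c × s(c):
  c=7: 7 × 0.91 = 6.370
  c=8: 8 × 0.79 = 6.320
  c=9: 9 × 0.73 = 6.570
  c=10: 10 × 0.61 = 6.100
  c=11: 11 × 0.56 = 6.160
  c=12: 12 × 0.47 = 5.640
Maximum at c = 9 (6.570 independent young).

9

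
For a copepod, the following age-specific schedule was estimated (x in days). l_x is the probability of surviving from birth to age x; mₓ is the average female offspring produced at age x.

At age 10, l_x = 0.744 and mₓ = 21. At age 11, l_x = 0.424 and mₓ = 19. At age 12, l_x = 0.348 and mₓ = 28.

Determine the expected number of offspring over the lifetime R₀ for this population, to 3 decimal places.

33.424

R₀ = Σ l_x mₓ:
  age 10: 0.744 × 21 = 15.6240
  age 11: 0.424 × 19 = 8.0560
  age 12: 0.348 × 28 = 9.7440
R₀ = 15.6240 + 8.0560 + 9.7440 = 33.4240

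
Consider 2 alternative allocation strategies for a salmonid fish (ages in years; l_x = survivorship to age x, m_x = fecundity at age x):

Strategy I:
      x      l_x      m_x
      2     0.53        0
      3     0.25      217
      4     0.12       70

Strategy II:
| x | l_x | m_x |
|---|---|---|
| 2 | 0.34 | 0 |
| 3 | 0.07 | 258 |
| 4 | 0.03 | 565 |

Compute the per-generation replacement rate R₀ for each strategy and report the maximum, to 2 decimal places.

Strategy I: R₀ = 0.53×0 + 0.25×217 + 0.12×70 = 62.6500
Strategy II: R₀ = 0.34×0 + 0.07×258 + 0.03×565 = 35.0100
Highest R₀: strategy I with 62.6500.

62.65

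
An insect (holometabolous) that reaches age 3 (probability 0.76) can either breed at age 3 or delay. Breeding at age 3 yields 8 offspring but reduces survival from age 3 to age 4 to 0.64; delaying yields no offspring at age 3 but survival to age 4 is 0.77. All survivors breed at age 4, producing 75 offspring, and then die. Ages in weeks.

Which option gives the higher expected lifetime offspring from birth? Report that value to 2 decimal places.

breed at age 3: R₀ = 0.76 × (8 + 0.64 × 75) = 0.76 × 56.0000 = 42.5600
delay to age 4: R₀ = 0.76 × (0.77 × 75) = 0.76 × 57.7500 = 43.8900
Higher: delay to age 4 (43.8900).

43.89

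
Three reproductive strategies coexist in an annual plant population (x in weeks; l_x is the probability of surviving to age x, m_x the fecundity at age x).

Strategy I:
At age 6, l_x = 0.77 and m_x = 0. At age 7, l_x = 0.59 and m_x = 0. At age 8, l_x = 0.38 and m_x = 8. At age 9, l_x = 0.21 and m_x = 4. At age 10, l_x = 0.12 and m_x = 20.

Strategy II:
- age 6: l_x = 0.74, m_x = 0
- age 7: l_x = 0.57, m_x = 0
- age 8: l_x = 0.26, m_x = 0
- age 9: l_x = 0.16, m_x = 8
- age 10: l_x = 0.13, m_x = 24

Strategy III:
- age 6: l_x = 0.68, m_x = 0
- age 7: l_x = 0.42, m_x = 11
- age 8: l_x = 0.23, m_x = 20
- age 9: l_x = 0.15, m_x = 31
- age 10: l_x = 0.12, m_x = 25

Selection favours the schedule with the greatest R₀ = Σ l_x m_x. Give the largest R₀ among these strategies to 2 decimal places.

16.87

Strategy I: R₀ = 0.77×0 + 0.59×0 + 0.38×8 + 0.21×4 + 0.12×20 = 6.2800
Strategy II: R₀ = 0.74×0 + 0.57×0 + 0.26×0 + 0.16×8 + 0.13×24 = 4.4000
Strategy III: R₀ = 0.68×0 + 0.42×11 + 0.23×20 + 0.15×31 + 0.12×25 = 16.8700
Highest R₀: strategy III with 16.8700.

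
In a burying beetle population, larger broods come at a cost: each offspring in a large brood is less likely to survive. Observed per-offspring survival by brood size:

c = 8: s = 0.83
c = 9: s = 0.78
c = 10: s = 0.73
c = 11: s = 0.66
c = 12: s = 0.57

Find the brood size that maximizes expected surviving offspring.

10

Expected surviving offspring = c × s(c):
  c=8: 8 × 0.83 = 6.640
  c=9: 9 × 0.78 = 7.020
  c=10: 10 × 0.73 = 7.300
  c=11: 11 × 0.66 = 7.260
  c=12: 12 × 0.57 = 6.840
Maximum at c = 10 (7.300 surviving offspring).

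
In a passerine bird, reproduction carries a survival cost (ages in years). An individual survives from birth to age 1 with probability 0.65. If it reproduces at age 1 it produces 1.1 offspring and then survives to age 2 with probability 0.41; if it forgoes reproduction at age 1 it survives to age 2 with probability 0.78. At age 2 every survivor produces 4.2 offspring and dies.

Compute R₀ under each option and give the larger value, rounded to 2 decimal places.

2.13

breed at age 1: R₀ = 0.65 × (1.1 + 0.41 × 4.2) = 0.65 × 2.8220 = 1.8343
delay to age 2: R₀ = 0.65 × (0.78 × 4.2) = 0.65 × 3.2760 = 2.1294
Higher: delay to age 2 (2.1294).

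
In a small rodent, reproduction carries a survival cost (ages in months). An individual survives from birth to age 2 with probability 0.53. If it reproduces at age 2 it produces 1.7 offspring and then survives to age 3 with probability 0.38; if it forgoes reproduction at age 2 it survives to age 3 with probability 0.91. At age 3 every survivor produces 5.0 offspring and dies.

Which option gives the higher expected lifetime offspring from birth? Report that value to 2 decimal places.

2.41

breed at age 2: R₀ = 0.53 × (1.7 + 0.38 × 5.0) = 0.53 × 3.6000 = 1.9080
delay to age 3: R₀ = 0.53 × (0.91 × 5.0) = 0.53 × 4.5500 = 2.4115
Higher: delay to age 3 (2.4115).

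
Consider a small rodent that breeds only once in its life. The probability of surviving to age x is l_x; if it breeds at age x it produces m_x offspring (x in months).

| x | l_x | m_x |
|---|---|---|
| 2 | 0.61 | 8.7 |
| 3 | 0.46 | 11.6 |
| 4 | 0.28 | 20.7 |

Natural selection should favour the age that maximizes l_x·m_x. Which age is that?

4

Expected offspring if breeding at age x = l_x × m_x:
  age 2: 0.61 × 8.7 = 5.307
  age 3: 0.46 × 11.6 = 5.336
  age 4: 0.28 × 20.7 = 5.796
Maximum at age 4 (5.796).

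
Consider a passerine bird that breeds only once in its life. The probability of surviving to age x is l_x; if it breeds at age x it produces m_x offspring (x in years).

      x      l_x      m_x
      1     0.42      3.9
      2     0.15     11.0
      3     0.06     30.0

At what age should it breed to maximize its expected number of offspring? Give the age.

Expected offspring if breeding at age x = l_x × m_x:
  age 1: 0.42 × 3.9 = 1.638
  age 2: 0.15 × 11.0 = 1.650
  age 3: 0.06 × 30.0 = 1.800
Maximum at age 3 (1.800).

3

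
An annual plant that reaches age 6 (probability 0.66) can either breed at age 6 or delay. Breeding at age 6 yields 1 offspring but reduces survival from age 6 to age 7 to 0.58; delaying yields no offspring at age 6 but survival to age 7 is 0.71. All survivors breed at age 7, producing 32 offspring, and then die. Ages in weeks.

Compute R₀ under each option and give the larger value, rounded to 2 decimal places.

15.00

breed at age 6: R₀ = 0.66 × (1 + 0.58 × 32) = 0.66 × 19.5600 = 12.9096
delay to age 7: R₀ = 0.66 × (0.71 × 32) = 0.66 × 22.7200 = 14.9952
Higher: delay to age 7 (14.9952).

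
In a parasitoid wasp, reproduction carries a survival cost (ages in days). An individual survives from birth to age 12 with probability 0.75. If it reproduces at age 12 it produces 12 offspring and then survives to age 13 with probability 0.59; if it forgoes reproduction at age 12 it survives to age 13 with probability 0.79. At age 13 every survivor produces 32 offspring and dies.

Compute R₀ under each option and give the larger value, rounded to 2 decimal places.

breed at age 12: R₀ = 0.75 × (12 + 0.59 × 32) = 0.75 × 30.8800 = 23.1600
delay to age 13: R₀ = 0.75 × (0.79 × 32) = 0.75 × 25.2800 = 18.9600
Higher: breed at age 12 (23.1600).

23.16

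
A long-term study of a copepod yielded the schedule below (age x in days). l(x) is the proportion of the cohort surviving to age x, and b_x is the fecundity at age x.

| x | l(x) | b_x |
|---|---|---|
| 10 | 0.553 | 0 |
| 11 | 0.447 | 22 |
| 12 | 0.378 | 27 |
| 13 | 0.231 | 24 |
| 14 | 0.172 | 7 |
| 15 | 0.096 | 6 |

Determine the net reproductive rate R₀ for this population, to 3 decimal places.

27.364

R₀ = Σ l(x) b_x:
  age 10: 0.553 × 0 = 0.0000
  age 11: 0.447 × 22 = 9.8340
  age 12: 0.378 × 27 = 10.2060
  age 13: 0.231 × 24 = 5.5440
  age 14: 0.172 × 7 = 1.2040
  age 15: 0.096 × 6 = 0.5760
R₀ = 0.0000 + 9.8340 + 10.2060 + 5.5440 + 1.2040 + 0.5760 = 27.3640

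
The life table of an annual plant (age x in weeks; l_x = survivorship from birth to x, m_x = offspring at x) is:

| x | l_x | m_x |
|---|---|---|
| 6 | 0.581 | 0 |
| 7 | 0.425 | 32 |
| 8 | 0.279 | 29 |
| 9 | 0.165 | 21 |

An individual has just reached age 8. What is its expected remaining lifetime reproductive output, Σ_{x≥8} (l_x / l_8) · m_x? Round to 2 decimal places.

41.42

l_8 = 0.279. Conditional survival from age 8 to x is l_x / l_8.
  x=8: (0.279/0.279) × 29 = 29.0000
  x=9: (0.165/0.279) × 21 = 12.4194
Sum = 29.0000 + 12.4194 = 41.4194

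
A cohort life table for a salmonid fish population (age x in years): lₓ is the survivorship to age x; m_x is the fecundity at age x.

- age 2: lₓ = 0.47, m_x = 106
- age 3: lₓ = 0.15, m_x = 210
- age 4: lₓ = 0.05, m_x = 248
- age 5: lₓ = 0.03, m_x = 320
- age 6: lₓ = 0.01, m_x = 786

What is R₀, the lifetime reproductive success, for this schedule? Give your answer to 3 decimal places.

111.180

R₀ = Σ lₓ m_x:
  age 2: 0.47 × 106 = 49.8200
  age 3: 0.15 × 210 = 31.5000
  age 4: 0.05 × 248 = 12.4000
  age 5: 0.03 × 320 = 9.6000
  age 6: 0.01 × 786 = 7.8600
R₀ = 49.8200 + 31.5000 + 12.4000 + 9.6000 + 7.8600 = 111.1800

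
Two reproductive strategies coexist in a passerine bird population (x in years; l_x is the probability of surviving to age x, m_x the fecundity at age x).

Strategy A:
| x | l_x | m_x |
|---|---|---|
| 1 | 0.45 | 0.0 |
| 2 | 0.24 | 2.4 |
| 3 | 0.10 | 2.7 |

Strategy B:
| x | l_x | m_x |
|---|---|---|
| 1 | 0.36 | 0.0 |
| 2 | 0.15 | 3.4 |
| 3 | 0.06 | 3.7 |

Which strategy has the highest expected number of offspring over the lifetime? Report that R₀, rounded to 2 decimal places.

0.85

Strategy A: R₀ = 0.45×0.0 + 0.24×2.4 + 0.10×2.7 = 0.8460
Strategy B: R₀ = 0.36×0.0 + 0.15×3.4 + 0.06×3.7 = 0.7320
Highest R₀: strategy A with 0.8460.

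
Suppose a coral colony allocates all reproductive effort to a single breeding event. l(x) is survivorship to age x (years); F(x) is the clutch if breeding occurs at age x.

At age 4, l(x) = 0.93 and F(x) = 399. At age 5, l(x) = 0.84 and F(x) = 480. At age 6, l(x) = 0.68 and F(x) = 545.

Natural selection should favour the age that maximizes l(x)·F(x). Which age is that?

Expected offspring if breeding at age x = l(x) × F(x):
  age 4: 0.93 × 399 = 371.070
  age 5: 0.84 × 480 = 403.200
  age 6: 0.68 × 545 = 370.600
Maximum at age 5 (403.200).

5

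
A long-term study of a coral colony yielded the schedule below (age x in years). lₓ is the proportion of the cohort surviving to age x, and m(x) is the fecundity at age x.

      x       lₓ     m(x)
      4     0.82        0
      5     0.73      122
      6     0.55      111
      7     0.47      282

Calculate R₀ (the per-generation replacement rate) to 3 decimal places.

R₀ = Σ lₓ m(x):
  age 4: 0.82 × 0 = 0.0000
  age 5: 0.73 × 122 = 89.0600
  age 6: 0.55 × 111 = 61.0500
  age 7: 0.47 × 282 = 132.5400
R₀ = 0.0000 + 89.0600 + 61.0500 + 132.5400 = 282.6500

282.650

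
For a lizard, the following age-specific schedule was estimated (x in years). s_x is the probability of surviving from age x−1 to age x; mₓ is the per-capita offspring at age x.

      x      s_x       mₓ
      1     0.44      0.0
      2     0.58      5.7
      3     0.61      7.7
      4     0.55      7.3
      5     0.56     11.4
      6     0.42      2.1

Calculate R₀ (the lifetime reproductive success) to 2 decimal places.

Survivorship from birth: l_x = s_1·s_2·…·s_x.
  l_1 = 0.44000
  l_2 = 0.25520
  l_3 = 0.15567
  l_4 = 0.08562
  l_5 = 0.04795
  l_6 = 0.02014
R₀ = Σ l_x mₓ:
  age 1: 0.44000 × 0.0 = 0.0000
  age 2: 0.25520 × 5.7 = 1.4546
  age 3: 0.15567 × 7.7 = 1.1987
  age 4: 0.08562 × 7.3 = 0.6250
  age 5: 0.04795 × 11.4 = 0.5466
  age 6: 0.02014 × 2.1 = 0.0423
R₀ = 0.0000 + 1.4546 + 1.1987 + 0.6250 + 0.5466 + 0.0423 = 3.8672

3.87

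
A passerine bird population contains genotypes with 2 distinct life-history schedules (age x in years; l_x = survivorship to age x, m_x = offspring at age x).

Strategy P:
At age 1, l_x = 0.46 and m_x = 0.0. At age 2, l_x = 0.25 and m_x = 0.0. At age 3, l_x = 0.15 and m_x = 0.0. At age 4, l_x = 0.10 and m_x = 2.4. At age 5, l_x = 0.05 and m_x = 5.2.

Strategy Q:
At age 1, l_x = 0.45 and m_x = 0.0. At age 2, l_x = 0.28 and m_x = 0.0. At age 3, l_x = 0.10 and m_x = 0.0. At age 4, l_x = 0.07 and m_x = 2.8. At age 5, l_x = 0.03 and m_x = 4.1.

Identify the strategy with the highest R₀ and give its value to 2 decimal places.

0.50

Strategy P: R₀ = 0.46×0.0 + 0.25×0.0 + 0.15×0.0 + 0.10×2.4 + 0.05×5.2 = 0.5000
Strategy Q: R₀ = 0.45×0.0 + 0.28×0.0 + 0.10×0.0 + 0.07×2.8 + 0.03×4.1 = 0.3190
Highest R₀: strategy P with 0.5000.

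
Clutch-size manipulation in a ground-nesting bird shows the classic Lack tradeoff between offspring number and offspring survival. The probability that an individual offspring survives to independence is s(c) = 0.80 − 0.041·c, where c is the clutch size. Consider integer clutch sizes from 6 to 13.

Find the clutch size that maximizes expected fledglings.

10

Expected fledglings = c × s(c):
  c=6: 6 × 0.554 = 3.324
  c=7: 7 × 0.513 = 3.591
  c=8: 8 × 0.472 = 3.776
  c=9: 9 × 0.431 = 3.879
  c=10: 10 × 0.390 = 3.900
  c=11: 11 × 0.349 = 3.839
  c=12: 12 × 0.308 = 3.696
  c=13: 13 × 0.267 = 3.471
Maximum at c = 10 (3.900 fledglings).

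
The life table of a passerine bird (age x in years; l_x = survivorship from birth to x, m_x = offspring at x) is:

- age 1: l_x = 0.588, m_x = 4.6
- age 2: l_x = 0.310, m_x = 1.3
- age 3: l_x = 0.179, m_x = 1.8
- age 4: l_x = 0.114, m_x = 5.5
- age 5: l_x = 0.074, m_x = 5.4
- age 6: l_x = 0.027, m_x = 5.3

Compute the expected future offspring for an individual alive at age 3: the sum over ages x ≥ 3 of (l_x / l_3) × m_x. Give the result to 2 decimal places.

l_3 = 0.179. Conditional survival from age 3 to x is l_x / l_3.
  x=3: (0.179/0.179) × 1.8 = 1.8000
  x=4: (0.114/0.179) × 5.5 = 3.5028
  x=5: (0.074/0.179) × 5.4 = 2.2324
  x=6: (0.027/0.179) × 5.3 = 0.7994
Sum = 1.8000 + 3.5028 + 2.2324 + 0.7994 = 8.3346

8.33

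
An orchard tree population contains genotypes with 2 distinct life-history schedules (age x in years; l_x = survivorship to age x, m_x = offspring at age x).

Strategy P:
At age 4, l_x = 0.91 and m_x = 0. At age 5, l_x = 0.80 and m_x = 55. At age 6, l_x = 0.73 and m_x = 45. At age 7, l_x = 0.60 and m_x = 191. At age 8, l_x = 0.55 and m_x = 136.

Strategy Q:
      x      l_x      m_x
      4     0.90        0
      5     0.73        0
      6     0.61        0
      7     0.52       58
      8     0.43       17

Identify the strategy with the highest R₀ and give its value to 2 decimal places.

Strategy P: R₀ = 0.91×0 + 0.80×55 + 0.73×45 + 0.60×191 + 0.55×136 = 266.2500
Strategy Q: R₀ = 0.90×0 + 0.73×0 + 0.61×0 + 0.52×58 + 0.43×17 = 37.4700
Highest R₀: strategy P with 266.2500.

266.25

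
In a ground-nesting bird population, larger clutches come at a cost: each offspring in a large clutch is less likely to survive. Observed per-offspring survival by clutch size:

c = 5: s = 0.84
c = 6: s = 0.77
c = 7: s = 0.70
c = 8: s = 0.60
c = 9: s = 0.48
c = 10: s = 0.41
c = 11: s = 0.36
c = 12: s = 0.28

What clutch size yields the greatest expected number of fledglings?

Expected fledglings = c × s(c):
  c=5: 5 × 0.84 = 4.200
  c=6: 6 × 0.77 = 4.620
  c=7: 7 × 0.70 = 4.900
  c=8: 8 × 0.60 = 4.800
  c=9: 9 × 0.48 = 4.320
  c=10: 10 × 0.41 = 4.100
  c=11: 11 × 0.36 = 3.960
  c=12: 12 × 0.28 = 3.360
Maximum at c = 7 (4.900 fledglings).

7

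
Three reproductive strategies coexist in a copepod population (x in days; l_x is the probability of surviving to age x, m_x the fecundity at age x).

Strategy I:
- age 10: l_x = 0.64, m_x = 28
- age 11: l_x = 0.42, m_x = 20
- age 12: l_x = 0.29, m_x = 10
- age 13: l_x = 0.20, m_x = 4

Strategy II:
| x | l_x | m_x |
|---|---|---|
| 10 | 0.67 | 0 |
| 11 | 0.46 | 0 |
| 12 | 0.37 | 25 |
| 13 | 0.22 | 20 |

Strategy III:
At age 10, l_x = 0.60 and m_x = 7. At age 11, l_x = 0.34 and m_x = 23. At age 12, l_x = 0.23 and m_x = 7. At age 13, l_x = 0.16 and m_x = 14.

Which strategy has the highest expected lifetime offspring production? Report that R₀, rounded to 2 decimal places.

Strategy I: R₀ = 0.64×28 + 0.42×20 + 0.29×10 + 0.20×4 = 30.0200
Strategy II: R₀ = 0.67×0 + 0.46×0 + 0.37×25 + 0.22×20 = 13.6500
Strategy III: R₀ = 0.60×7 + 0.34×23 + 0.23×7 + 0.16×14 = 15.8700
Highest R₀: strategy I with 30.0200.

30.02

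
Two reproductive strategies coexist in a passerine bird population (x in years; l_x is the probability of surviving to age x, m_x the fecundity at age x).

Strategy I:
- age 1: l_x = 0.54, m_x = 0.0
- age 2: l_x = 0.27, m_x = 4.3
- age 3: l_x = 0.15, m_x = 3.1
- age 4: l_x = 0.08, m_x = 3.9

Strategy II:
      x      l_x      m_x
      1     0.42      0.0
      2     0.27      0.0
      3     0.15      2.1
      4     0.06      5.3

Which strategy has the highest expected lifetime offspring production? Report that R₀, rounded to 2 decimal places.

Strategy I: R₀ = 0.54×0.0 + 0.27×4.3 + 0.15×3.1 + 0.08×3.9 = 1.9380
Strategy II: R₀ = 0.42×0.0 + 0.27×0.0 + 0.15×2.1 + 0.06×5.3 = 0.6330
Highest R₀: strategy I with 1.9380.

1.94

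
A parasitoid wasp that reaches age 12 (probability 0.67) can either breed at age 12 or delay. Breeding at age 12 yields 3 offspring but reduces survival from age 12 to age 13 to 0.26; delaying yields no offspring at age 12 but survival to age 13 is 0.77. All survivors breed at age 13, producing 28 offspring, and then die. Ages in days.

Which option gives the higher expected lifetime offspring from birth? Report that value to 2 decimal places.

14.45

breed at age 12: R₀ = 0.67 × (3 + 0.26 × 28) = 0.67 × 10.2800 = 6.8876
delay to age 13: R₀ = 0.67 × (0.77 × 28) = 0.67 × 21.5600 = 14.4452
Higher: delay to age 13 (14.4452).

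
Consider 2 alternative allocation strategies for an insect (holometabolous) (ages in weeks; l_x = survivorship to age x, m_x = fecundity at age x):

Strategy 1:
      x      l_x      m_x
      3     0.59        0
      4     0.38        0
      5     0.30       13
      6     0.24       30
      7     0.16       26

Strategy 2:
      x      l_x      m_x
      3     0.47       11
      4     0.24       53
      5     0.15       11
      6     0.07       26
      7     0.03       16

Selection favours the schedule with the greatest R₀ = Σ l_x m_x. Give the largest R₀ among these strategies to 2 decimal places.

21.84

Strategy 1: R₀ = 0.59×0 + 0.38×0 + 0.30×13 + 0.24×30 + 0.16×26 = 15.2600
Strategy 2: R₀ = 0.47×11 + 0.24×53 + 0.15×11 + 0.07×26 + 0.03×16 = 21.8400
Highest R₀: strategy 2 with 21.8400.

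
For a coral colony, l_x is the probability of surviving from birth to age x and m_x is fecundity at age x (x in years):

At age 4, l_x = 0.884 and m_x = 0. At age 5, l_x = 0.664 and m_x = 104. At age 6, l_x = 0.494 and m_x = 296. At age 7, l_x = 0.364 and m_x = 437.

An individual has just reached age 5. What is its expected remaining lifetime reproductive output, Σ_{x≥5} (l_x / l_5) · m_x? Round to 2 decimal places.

563.78

l_5 = 0.664. Conditional survival from age 5 to x is l_x / l_5.
  x=5: (0.664/0.664) × 104 = 104.0000
  x=6: (0.494/0.664) × 296 = 220.2169
  x=7: (0.364/0.664) × 437 = 239.5602
Sum = 104.0000 + 220.2169 + 239.5602 = 563.7771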